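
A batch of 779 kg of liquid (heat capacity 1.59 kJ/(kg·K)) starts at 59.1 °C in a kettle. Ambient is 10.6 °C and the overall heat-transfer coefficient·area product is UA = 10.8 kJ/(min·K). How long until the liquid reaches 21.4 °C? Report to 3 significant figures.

Lumped-capacitance energy balance: M c_p dT/dt = UA(T_amb − T).
τ = M c_p/UA = 114.69 min; T_ss = T_amb = 10.600 °C.
T(t) = T_ss + (T₀ − T_ss)e^(−t/τ); set T = 21.4:
t = −τ ln[(T − T_ss)/(T₀ − T_ss)] = −114.69 · ln(0.22268) = 172.26 min.

172 min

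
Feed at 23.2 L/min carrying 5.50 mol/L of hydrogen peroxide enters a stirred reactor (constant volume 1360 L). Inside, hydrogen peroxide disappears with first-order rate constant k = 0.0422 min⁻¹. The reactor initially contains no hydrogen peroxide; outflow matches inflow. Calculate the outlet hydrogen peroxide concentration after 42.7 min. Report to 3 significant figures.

Species balance: V dC/dt = Q C_in − Q C − k V C.
dC/dt = (Q/V) C_in − (Q/V + k) C; effective rate a = Q/V + k = 0.017059 + 0.0422 = 0.059259 min⁻¹.
C_ss = Q C_in/(Q + kV) = 1.5833 mol/L; C(t) = C_ss + (C₀ − C_ss) e^(−a t).
C(42.7) = 1.5833 + (-1.5833)·e^(−0.059259·42.7) = 1.5833 + (-1.5833)·0.079631 = 1.4572 mol/L.

1.46 mol/L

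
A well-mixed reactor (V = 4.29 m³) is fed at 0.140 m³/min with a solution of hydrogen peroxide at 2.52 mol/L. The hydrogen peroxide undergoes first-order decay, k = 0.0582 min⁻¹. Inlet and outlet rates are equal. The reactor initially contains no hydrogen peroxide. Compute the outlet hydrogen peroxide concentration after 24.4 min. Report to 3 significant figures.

V dC/dt = Q(C_in − C) − k V C.
dC/dt = (Q/V) C_in − (Q/V + k) C; effective rate a = Q/V + k = 0.032634 + 0.0582 = 0.090834 min⁻¹.
C_ss = Q C_in/(Q + kV) = 0.90536 mol/L; C(t) = C_ss + (C₀ − C_ss) e^(−a t).
C(24.4) = 0.90536 + (-0.90536)·e^(−0.090834·24.4) = 0.90536 + (-0.90536)·0.10901 = 0.80667 mol/L.

0.807 mol/L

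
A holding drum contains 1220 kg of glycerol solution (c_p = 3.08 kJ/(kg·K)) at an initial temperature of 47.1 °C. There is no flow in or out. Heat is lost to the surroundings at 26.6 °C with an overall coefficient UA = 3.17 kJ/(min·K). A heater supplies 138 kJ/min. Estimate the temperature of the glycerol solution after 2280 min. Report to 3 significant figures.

M c_p dT/dt = −UA(T − T_amb) + Q̇.
dT/dt = (T_ss − T)/τ with T_ss = T_amb + Q̇/UA = 26.6 + 138/3.17 = 70.133 °C, τ = M c_p/UA = 1220·3.08/3.17 = 1185.4 min.
Solution: T(t) = T_ss + (T₀ − T_ss) e^(−t/τ).
T(2280) = 70.133 + (-23.033)·0.14610 = 66.768 °C.

66.8 °C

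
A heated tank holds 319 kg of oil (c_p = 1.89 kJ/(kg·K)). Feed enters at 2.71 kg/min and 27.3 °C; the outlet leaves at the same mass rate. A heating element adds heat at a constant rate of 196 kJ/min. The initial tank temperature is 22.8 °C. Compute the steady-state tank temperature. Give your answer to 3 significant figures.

65.6 °C

M c_p dT/dt = ṁ c_p (T_in − T) + Q̇.
At steady state dT/dt = 0 ⇒ T_ss = T_in + Q̇/(ṁ c_p) = 27.3 + 196/(2.71·1.89) = 65.567 °C.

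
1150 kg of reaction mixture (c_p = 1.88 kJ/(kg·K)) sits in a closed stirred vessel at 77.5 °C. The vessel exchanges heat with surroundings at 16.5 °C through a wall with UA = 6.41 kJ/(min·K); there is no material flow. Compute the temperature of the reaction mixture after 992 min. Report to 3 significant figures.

M c_p dT/dt = −UA(T − T_amb).
dT/dt = (T_ss − T)/τ with T_ss = T_amb = 16.500 °C, τ = M c_p/UA = 1150·1.88/6.41 = 337.29 min.
Solution: T(t) = T_ss + (T₀ − T_ss) e^(−t/τ).
T(992) = 16.500 + (61.000)·0.052806 = 19.721 °C.

19.7 °C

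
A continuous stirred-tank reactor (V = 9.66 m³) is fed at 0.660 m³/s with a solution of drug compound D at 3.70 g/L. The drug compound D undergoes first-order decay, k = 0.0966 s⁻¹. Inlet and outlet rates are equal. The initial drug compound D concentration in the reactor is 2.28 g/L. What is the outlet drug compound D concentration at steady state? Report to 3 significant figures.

Species balance: V dC/dt = Q C_in − Q C − k V C.
Steady state (dC/dt = 0): C_ss = Q C_in/(Q + kV) = C_in/(1 + kV/Q).
C_ss = 0.660·3.70/(0.660 + 0.0966·9.66) = 2.4420/1.5932 = 1.5328 g/L.

1.53 g/L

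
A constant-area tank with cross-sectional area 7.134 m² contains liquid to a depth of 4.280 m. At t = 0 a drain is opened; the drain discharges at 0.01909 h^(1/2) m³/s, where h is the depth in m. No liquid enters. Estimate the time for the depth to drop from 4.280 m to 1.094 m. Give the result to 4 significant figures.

With no inflow, A dh/dt = −0.01909 √h.
This is separable: 2 d(√h)/dt = −0.01909/A, so √h = √h₀ − (0.01909/(2A)) t.
t = 2A(√h₀ − √h)/0.01909 = 2·7.134·(√4.280 − √1.094)/0.01909
  = 14.2680 × (2.06882 − 1.04594) / 0.01909 = 764.501 s.

764.5 s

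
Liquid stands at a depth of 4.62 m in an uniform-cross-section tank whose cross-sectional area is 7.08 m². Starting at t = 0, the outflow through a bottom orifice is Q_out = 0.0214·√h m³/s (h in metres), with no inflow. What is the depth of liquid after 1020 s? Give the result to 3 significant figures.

0.370 m

A dh/dt = −Q_out = −0.0214 √h.
This is separable: 2 d(√h)/dt = −0.0214/A, so √h = √h₀ − (0.0214/(2A)) t.
√h = √4.62 − 0.0214·1020/(2·7.08) = 2.1494 − 1.5415 = 0.60789.
h = 0.60789² = 0.36953 m.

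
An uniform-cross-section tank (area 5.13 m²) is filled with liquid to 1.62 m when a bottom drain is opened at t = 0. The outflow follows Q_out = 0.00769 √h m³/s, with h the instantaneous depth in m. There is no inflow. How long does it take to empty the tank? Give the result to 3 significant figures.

1700 s

With no inflow, A dh/dt = −0.00769 √h.
Separate and integrate: 2(√h − √h₀) = −(0.00769/A) t.
Tank is empty when √h = 0: t_empty = 2A√h₀/0.00769.
t_empty = 2·5.13·√1.62/0.00769 = 10.260·1.2728/0.00769 = 1698.2 s.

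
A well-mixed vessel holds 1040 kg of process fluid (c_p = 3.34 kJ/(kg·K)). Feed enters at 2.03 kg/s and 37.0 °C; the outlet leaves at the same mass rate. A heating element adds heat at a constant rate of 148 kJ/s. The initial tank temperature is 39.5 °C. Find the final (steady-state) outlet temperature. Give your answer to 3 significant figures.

M c_p dT/dt = ṁ c_p (T_in − T) + Q̇.
At steady state dT/dt = 0 ⇒ T_ss = T_in + Q̇/(ṁ c_p) = 37.0 + 148/(2.03·3.34) = 58.828 °C.

58.8 °C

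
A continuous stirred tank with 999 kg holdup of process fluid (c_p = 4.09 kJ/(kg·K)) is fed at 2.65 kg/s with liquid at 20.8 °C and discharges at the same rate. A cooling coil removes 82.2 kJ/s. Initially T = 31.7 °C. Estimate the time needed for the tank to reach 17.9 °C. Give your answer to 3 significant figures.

Energy balance: M c_p dT/dt = ṁ c_p (T_in − T) − 82.2.
τ = M/ṁ = 376.98 s; T_ss = T_in − Q̇/(ṁ c_p) = 13.216 °C.
T(t) = T_ss + (T₀ − T_ss) e^(−t/τ). Set T = 17.9:
e^(−t/τ) = (17.9 − 13.216)/(31.7 − 13.216) = 0.25341
t = −376.98 · ln(0.25341) = 517.50 s.

517 s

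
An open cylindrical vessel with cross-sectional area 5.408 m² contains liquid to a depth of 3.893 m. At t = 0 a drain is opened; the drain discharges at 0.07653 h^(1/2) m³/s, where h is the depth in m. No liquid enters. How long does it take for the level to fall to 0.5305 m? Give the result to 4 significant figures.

175.9 s

A dh/dt = −Q_out = −0.07653 √h.
This is separable: 2 d(√h)/dt = −0.07653/A, so √h = √h₀ − (0.07653/(2A)) t.
t = 2A(√h₀ − √h)/0.07653 = 2·5.408·(√3.893 − √0.5305)/0.07653
  = 10.8160 × (1.97307 − 0.728354) / 0.07653 = 175.916 s.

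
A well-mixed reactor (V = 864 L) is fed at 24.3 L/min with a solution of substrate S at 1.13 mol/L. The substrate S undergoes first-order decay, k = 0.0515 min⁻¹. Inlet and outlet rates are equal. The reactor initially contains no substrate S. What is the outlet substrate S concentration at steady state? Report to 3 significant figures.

V dC/dt = Q(C_in − C) − k V C.
Steady state (dC/dt = 0): C_ss = Q C_in/(Q + kV) = C_in/(1 + kV/Q).
C_ss = 24.3·1.13/(24.3 + 0.0515·864) = 27.459/68.796 = 0.39914 mol/L.

0.399 mol/L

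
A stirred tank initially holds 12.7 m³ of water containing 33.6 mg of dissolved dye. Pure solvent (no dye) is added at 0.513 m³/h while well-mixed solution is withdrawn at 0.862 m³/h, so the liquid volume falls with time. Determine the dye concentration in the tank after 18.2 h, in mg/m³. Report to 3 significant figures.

Let m(t) be the amount of dye. Volume: V(t) = V₀ + (Q_in − Q_out) t = 12.7 − 0.34900 t; V(18.2) = 6.3482 m³.
Species balance (pure solvent in): dm/dt = −Q_out · m/V(t).
Separate: dm/m = −Q_out dt/V(t) ⇒ ln(m/m₀) = −(Q_out/(Q_in−Q_out)) ln(V/V₀).
m = m₀ (V₀/V)^(Q_out/(Q_in−Q_out)) = 33.6 × (12.7/6.3482)^(-2.4699) = 6.0606 mg.
C = m/V = 6.0606/6.3482 = 0.95470 mg/m³.

0.955 mg/m³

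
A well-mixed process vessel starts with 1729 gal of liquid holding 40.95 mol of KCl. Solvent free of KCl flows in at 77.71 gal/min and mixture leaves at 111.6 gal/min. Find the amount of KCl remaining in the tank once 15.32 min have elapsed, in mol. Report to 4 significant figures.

Let m(t) be the amount of KCl. Volume: V(t) = V₀ + (Q_in − Q_out) t = 1729 − 33.8900 t; V(15.32) = 1209.81 gal.
Solute balance: dm/dt = 0 − Q_out C = −Q_out m/V(t).
Separate: dm/m = −Q_out dt/V(t) ⇒ ln(m/m₀) = −(Q_out/(Q_in−Q_out)) ln(V/V₀).
m = m₀ (V₀/V)^(Q_out/(Q_in−Q_out)) = 40.95 × (1729/1209.81)^(-3.29301) = 12.6350 mol.

12.64 mol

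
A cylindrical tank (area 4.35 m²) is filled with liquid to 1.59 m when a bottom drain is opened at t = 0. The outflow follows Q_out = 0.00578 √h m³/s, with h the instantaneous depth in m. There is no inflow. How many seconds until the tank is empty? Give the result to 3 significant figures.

1900 s

Accumulation of liquid (constant cross-section A): A dh/dt = −0.00578 √h.
∫ h^(−1/2) dh = −(0.00578/A) ∫ dt, giving 2√h = 2√h₀ − (0.00578/A) t.
Set h = 0: 2√h₀ = (0.00578/A) t_empty ⇒ t_empty = 2A√h₀/0.00578.
t_empty = 2·4.35·√1.59/0.00578 = 8.7000·1.2610/0.00578 = 1898.0 s.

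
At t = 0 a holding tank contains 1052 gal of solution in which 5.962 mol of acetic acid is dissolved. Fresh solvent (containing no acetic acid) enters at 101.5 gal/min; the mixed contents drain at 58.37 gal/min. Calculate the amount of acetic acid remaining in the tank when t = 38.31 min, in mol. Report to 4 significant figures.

Total volume: dV/dt = Q_in − Q_out = 43.1300 gal/min, so V(t) = 1052 + 43.1300 t and V(38.31) = 2704.31 gal.
No acetic acid enters, so dm/dt = −Q_out · (m/V).
dm/m = −Q_out dt/(V₀ + 43.1300 t); integrating gives ln(m/m₀) = −(Q_out/(Q_in−Q_out)) ln(V/V₀).
m = m₀ (V₀/V)^(Q_out/(Q_in−Q_out)) = 5.962 × (1052/2704.31)^(1.35335) = 1.66136 mol.

1.661 mol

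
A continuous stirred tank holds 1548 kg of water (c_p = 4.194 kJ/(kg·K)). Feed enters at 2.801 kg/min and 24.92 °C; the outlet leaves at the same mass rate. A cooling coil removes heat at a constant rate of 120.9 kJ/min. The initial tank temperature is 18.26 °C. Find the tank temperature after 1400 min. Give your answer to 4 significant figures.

M c_p dT/dt = ṁ c_p (T_in − T) − Q̇.
τ = M/ṁ = 552.660 min; T_ss = T_in − Q̇/(ṁ c_p) = 24.92 − 120.9/(2.801·4.194) = 14.6284 °C.
Solution: T(t) = T_ss + (T₀ − T_ss) e^(−t/τ).
T(1400) = 14.6284 + (3.63164)·e^(−1400/552.660) = 14.6284 + (3.63164)·0.0794042 = 14.9167 °C.

14.92 °C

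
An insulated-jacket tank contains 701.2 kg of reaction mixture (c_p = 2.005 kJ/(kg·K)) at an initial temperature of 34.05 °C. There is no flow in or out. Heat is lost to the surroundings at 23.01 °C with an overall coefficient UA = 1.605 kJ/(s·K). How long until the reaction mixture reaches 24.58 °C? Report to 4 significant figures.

1709 s

Lumped-capacitance energy balance: M c_p dT/dt = UA(T_amb − T).
τ = M c_p/UA = 875.954 s; T_ss = T_amb = 23.0100 °C.
T(t) = T_ss + (T₀ − T_ss)e^(−t/τ); set T = 24.58:
t = −τ ln[(T − T_ss)/(T₀ − T_ss)] = −875.954 · ln(0.142210) = 1708.50 s.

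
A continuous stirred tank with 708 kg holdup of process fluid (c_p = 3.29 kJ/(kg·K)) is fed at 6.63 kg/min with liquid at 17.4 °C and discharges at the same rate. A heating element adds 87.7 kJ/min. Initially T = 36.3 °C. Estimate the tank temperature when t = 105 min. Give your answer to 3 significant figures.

M c_p dT/dt = ṁ c_p (T_in − T) + Q̇.
τ = M/ṁ = 106.79 min; T_ss = T_in + Q̇/(ṁ c_p) = 17.4 + 87.7/(6.63·3.29) = 21.421 °C.
Integrating: T(t) = T_ss + (T₀ − T_ss) e^(−t/τ).
T(105) = 21.421 + (14.879)·e^(−105/106.79) = 21.421 + (14.879)·0.37409 = 26.987 °C.

27.0 °C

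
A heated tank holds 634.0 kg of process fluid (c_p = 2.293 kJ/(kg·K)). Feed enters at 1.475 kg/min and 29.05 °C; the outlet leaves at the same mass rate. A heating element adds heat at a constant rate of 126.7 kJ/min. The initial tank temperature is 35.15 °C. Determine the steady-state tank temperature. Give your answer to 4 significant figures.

66.51 °C

M c_p dT/dt = ṁ c_p (T_in − T) + Q̇.
At steady state dT/dt = 0 ⇒ T_ss = T_in + Q̇/(ṁ c_p) = 29.05 + 126.7/(1.475·2.293) = 66.5111 °C.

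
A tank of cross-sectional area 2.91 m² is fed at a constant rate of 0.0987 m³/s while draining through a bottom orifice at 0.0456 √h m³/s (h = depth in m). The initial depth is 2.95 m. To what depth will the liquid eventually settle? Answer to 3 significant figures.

4.68 m

Volume balance on the tank: A dh/dt = Q_in − 0.0456 √h. At steady state dh/dt = 0:
Q_in = 0.0456 √h_ss ⇒ √h_ss = 0.0987/0.0456 = 2.1645.
h_ss = 2.1645² = 4.6849 m. (Since h₀ = 2.95 m < h_ss, the level will rise toward this value.)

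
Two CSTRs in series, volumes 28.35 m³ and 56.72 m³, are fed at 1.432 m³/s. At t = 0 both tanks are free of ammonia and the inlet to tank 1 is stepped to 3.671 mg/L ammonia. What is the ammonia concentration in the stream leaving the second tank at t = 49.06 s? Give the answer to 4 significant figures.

Time constants: τᵢ = Vᵢ/Q for each well-mixed tank.
τ₁ = 28.35/1.432 = 19.7975 s; τ₂ = 56.72/1.432 = 39.6089 s.
Tank 1: C₁ = C_in(1 − e^(−t/τ₁)). Tank 2 (τ₁ ≠ τ₂): C₂ = C_in[1 − (τ₁ e^(−t/τ₁) − τ₂ e^(−t/τ₂))/(τ₁ − τ₂)].
At t = 49.06: e^(−t/τ₁) = 0.0839031, e^(−t/τ₂) = 0.289787.
C₂ = 3.671·[1 − (19.7975·0.0839031 − 39.6089·0.289787)/(-19.8115)] = 3.671·0.504474 = 1.85193 mg/L.

1.852 mg/L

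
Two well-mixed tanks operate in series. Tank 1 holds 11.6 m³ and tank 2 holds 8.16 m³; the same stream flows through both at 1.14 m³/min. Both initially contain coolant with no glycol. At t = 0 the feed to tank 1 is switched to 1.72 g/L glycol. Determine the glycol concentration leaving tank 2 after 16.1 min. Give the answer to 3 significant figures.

Time constants: τᵢ = Vᵢ/Q for each well-mixed tank.
τ₁ = 11.6/1.14 = 10.175 min; τ₂ = 8.16/1.14 = 7.1579 min.
Solving the cascade with C₁(0)=C₂(0)=0 gives C₂(t) = C_in[1 − (τ₁ e^(−t/τ₁) − τ₂ e^(−t/τ₂))/(τ₁ − τ₂)].
At t = 16.1: e^(−t/τ₁) = 0.20551, e^(−t/τ₂) = 0.10548.
C₂ = 1.72·[1 − (10.175·0.20551 − 7.1579·0.10548)/(3.0175)] = 1.72·0.55719 = 0.95836 g/L.

0.958 g/L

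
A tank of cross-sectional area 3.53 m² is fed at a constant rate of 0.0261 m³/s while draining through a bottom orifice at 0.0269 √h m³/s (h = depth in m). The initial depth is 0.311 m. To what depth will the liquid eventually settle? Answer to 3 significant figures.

0.941 m

A dh/dt = Q_in − 0.0269 √h. Steady state requires inflow = outflow:
Q_in = 0.0269 √h_ss ⇒ √h_ss = 0.0261/0.0269 = 0.97026.
h_ss = 0.97026² = 0.94140 m. (Since h₀ = 0.311 m < h_ss, the level will rise toward this value.)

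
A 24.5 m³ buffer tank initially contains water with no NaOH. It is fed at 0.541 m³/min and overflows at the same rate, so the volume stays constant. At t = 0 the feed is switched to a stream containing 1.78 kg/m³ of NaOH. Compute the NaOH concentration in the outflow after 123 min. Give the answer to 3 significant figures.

1.66 kg/m³

Transient balance on the dissolved component: V dC/dt = Q(C_in − C).
Time constant τ = V/Q = 24.5/0.541 = 45.287 min.
Integrating: C(t) = C_in + (C₀ − C_in) e^(−t/τ).
C(123) = 1.78 + (0 − 1.78)·e^(−123/45.287) = 1.78 + (-1.7800)·0.066136 = 1.6623 kg/m³.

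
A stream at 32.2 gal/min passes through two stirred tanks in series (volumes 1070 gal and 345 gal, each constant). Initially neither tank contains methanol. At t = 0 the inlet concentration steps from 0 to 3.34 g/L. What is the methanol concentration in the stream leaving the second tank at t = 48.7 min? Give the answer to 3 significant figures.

2.22 g/L

Each tank obeys Vᵢ dCᵢ/dt = Q(Cᵢ₋₁ − Cᵢ), so τᵢ = Vᵢ/Q.
τ₁ = 1070/32.2 = 33.230 min; τ₂ = 345/32.2 = 10.714 min.
Tank 1: C₁ = C_in(1 − e^(−t/τ₁)). Tank 2 (τ₁ ≠ τ₂): C₂ = C_in[1 − (τ₁ e^(−t/τ₁) − τ₂ e^(−t/τ₂))/(τ₁ − τ₂)].
At t = 48.7: e^(−t/τ₁) = 0.23095, e^(−t/τ₂) = 0.010617.
C₂ = 3.34·[1 − (33.230·0.23095 − 10.714·0.010617)/(22.516)] = 3.34·0.66420 = 2.2184 g/L.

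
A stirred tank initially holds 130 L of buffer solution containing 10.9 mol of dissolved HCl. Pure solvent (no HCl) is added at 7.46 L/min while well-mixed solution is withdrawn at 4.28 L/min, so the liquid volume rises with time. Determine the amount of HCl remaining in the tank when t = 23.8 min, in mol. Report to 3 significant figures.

5.88 mol

Let m(t) be the amount of HCl. Volume: V(t) = V₀ + (Q_in − Q_out) t = 130 + 3.1800 t; V(23.8) = 205.68 L.
No HCl enters, so dm/dt = −Q_out · (m/V).
dm/m = −Q_out dt/(V₀ + 3.1800 t); integrating gives ln(m/m₀) = −(Q_out/(Q_in−Q_out)) ln(V/V₀).
m = m₀ (V₀/V)^(Q_out/(Q_in−Q_out)) = 10.9 × (130/205.68)^(1.3459) = 5.8782 mol.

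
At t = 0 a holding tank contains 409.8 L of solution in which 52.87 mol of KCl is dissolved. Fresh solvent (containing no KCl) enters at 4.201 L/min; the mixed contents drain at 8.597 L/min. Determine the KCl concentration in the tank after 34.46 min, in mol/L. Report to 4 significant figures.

Let m(t) be the amount of KCl. Volume: V(t) = V₀ + (Q_in − Q_out) t = 409.8 − 4.39600 t; V(34.46) = 258.314 L.
Species balance (pure solvent in): dm/dt = −Q_out · m/V(t).
dm/m = −Q_out dt/(V₀ − 4.39600 t); integrating gives ln(m/m₀) = −(Q_out/(Q_in−Q_out)) ln(V/V₀).
m = m₀ (V₀/V)^(Q_out/(Q_in−Q_out)) = 52.87 × (409.8/258.314)^(-1.95564) = 21.4413 mol.
C = m/V = 21.4413/258.314 = 0.0830049 mol/L.

0.08300 mol/L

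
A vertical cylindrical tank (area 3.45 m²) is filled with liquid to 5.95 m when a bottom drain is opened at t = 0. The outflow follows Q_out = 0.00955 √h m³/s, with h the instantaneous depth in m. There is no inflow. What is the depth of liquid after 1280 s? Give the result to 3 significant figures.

A dh/dt = −Q_out = −0.00955 √h.
Separate and integrate: 2(√h − √h₀) = −(0.00955/A) t.
√h = √5.95 − 0.00955·1280/(2·3.45) = 2.4393 − 1.7716 = 0.66767.
h = 0.66767² = 0.44578 m.

0.446 m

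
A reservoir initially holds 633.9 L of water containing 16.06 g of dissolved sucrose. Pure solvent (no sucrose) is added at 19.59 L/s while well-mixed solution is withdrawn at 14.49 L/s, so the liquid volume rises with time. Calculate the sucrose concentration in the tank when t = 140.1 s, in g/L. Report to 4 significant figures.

0.001395 g/L

Total volume: dV/dt = Q_in − Q_out = 5.10000 L/s, so V(t) = 633.9 + 5.10000 t and V(140.1) = 1348.41 L.
No sucrose enters, so dm/dt = −Q_out · (m/V).
dm/m = −Q_out dt/(V₀ + 5.10000 t); integrating gives ln(m/m₀) = −(Q_out/(Q_in−Q_out)) ln(V/V₀).
m = m₀ (V₀/V)^(Q_out/(Q_in−Q_out)) = 16.06 × (633.9/1348.41)^(2.84118) = 1.88107 g.
C = m/V = 1.88107/1348.41 = 0.00139503 g/L.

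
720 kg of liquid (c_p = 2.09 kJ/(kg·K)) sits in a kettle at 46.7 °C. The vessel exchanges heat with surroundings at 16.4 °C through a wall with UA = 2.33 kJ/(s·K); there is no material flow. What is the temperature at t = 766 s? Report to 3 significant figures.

25.7 °C

M c_p dT/dt = −UA(T − T_amb).
dT/dt = (T_ss − T)/τ with T_ss = T_amb = 16.400 °C, τ = M c_p/UA = 720·2.09/2.33 = 645.84 s.
Integrating: T(t) = T_ss + (T₀ − T_ss) e^(−t/τ).
T(766) = 16.400 + (30.300)·0.30542 = 25.654 °C.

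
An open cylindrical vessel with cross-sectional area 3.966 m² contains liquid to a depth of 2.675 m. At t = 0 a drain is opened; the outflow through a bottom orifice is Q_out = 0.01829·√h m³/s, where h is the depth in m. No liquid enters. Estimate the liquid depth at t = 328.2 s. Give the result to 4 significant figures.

With no inflow, A dh/dt = −0.01829 √h.
Separate and integrate: 2(√h − √h₀) = −(0.01829/A) t.
√h = √2.675 − 0.01829·328.2/(2·3.966) = 1.63554 − 0.756780 = 0.878763.
h = 0.878763² = 0.772224 m.

0.7722 m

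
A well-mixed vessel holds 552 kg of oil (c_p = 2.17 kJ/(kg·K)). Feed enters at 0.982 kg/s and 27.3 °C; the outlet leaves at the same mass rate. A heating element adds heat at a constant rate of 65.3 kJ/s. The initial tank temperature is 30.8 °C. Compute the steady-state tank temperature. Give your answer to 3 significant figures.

57.9 °C

Energy balance: M c_p dT/dt = ṁ c_p (T_in − T) + 65.3.
At steady state dT/dt = 0 ⇒ T_ss = T_in + Q̇/(ṁ c_p) = 27.3 + 65.3/(0.982·2.17) = 57.944 °C.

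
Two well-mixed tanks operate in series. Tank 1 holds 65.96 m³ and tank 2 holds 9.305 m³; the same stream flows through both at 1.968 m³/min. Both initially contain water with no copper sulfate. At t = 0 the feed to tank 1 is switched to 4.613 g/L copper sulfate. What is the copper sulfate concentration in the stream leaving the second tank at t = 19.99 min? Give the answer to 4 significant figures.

Each tank obeys Vᵢ dCᵢ/dt = Q(Cᵢ₋₁ − Cᵢ), so τᵢ = Vᵢ/Q.
τ₁ = 65.96/1.968 = 33.5163 min; τ₂ = 9.305/1.968 = 4.72815 min.
Tank 1: C₁ = C_in(1 − e^(−t/τ₁)). Tank 2 (τ₁ ≠ τ₂): C₂ = C_in[1 − (τ₁ e^(−t/τ₁) − τ₂ e^(−t/τ₂))/(τ₁ − τ₂)].
At t = 19.99: e^(−t/τ₁) = 0.550776, e^(−t/τ₂) = 0.0145834.
C₂ = 4.613·[1 − (33.5163·0.550776 − 4.72815·0.0145834)/(28.7881)] = 4.613·0.361160 = 1.66603 g/L.

1.666 g/L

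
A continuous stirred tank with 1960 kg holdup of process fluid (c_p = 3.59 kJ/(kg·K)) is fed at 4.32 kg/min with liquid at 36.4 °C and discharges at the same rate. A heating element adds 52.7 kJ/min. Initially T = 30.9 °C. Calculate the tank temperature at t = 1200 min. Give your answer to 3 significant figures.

Energy balance: M c_p dT/dt = ṁ c_p (T_in − T) + 52.7.
Rearrange: dT/dt = (T_ss − T)/τ with τ = M/ṁ = 453.70 min and T_ss = T_in + Q̇/(ṁ c_p) = 39.798 °C.
This is linear first-order; T(t) = T_ss + (T₀ − T_ss) e^(−t/τ).
T(1200) = 39.798 + (-8.8981)·e^(−1200/453.70) = 39.798 + (-8.8981)·0.071013 = 39.166 °C.

39.2 °C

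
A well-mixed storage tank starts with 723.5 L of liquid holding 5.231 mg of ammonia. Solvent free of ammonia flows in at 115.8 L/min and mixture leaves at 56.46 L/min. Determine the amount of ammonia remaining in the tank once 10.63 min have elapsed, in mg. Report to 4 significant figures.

Let m(t) be the amount of ammonia. Volume: V(t) = V₀ + (Q_in − Q_out) t = 723.5 + 59.3400 t; V(10.63) = 1354.28 L.
Solute balance: dm/dt = 0 − Q_out C = −Q_out m/V(t).
Separate: dm/m = −Q_out dt/V(t) ⇒ ln(m/m₀) = −(Q_out/(Q_in−Q_out)) ln(V/V₀).
m = m₀ (V₀/V)^(Q_out/(Q_in−Q_out)) = 5.231 × (723.5/1354.28)^(0.951466) = 2.88090 mg.

2.881 mg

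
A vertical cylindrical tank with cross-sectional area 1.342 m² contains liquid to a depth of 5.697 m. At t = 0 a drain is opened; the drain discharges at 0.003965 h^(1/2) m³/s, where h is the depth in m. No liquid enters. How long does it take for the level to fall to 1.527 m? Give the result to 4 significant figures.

Unsteady balance on liquid volume: A dh/dt = −0.003965 √h.
∫ h^(−1/2) dh = −(0.003965/A) ∫ dt, giving 2√h = 2√h₀ − (0.003965/A) t.
t = 2A(√h₀ − √h)/0.003965 = 2·1.342·(√5.697 − √1.527)/0.003965
  = 2.68400 × (2.38684 − 1.23572) / 0.003965 = 779.220 s.

779.2 s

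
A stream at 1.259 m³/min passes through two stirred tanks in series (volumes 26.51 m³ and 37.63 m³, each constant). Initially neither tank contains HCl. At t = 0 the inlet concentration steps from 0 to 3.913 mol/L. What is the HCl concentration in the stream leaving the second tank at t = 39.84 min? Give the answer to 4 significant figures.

Species balance on tank i: dCᵢ/dt = (Cᵢ₋₁ − Cᵢ)/τᵢ with τᵢ = Vᵢ/Q.
τ₁ = 26.51/1.259 = 21.0564 min; τ₂ = 37.63/1.259 = 29.8888 min.
Tank 1: C₁ = C_in(1 − e^(−t/τ₁)). Tank 2 (τ₁ ≠ τ₂): C₂ = C_in[1 − (τ₁ e^(−t/τ₁) − τ₂ e^(−t/τ₂))/(τ₁ − τ₂)].
At t = 39.84: e^(−t/τ₁) = 0.150761, e^(−t/τ₂) = 0.263701.
C₂ = 3.913·[1 − (21.0564·0.150761 − 29.8888·0.263701)/(-8.83241)] = 3.913·0.467051 = 1.82757 mol/L.

1.828 mol/L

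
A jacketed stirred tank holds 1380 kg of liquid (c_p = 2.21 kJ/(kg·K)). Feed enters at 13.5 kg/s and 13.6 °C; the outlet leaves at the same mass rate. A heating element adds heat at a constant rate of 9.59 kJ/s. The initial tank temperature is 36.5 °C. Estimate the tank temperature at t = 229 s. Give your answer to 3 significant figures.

Heat balance on the well-mixed liquid: M c_p dT/dt = ṁ c_p (T_in − T) + 9.59.
τ = M/ṁ = 102.22 s; T_ss = T_in + Q̇/(ṁ c_p) = 13.6 + 9.59/(13.5·2.21) = 13.921 °C.
Solution: T(t) = T_ss + (T₀ − T_ss) e^(−t/τ).
T(229) = 13.921 + (22.579)·e^(−229/102.22) = 13.921 + (22.579)·0.10644 = 16.325 °C.

16.3 °C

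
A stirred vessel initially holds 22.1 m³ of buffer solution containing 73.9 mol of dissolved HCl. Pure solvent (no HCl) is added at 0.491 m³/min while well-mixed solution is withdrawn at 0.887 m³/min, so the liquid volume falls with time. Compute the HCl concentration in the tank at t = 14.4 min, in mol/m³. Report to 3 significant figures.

Let m(t) be the amount of HCl. Volume: V(t) = V₀ + (Q_in − Q_out) t = 22.1 − 0.39600 t; V(14.4) = 16.398 m³.
Solute balance: dm/dt = 0 − Q_out C = −Q_out m/V(t).
dm/m = −Q_out dt/(V₀ − 0.39600 t); integrating gives ln(m/m₀) = −(Q_out/(Q_in−Q_out)) ln(V/V₀).
m = m₀ (V₀/V)^(Q_out/(Q_in−Q_out)) = 73.9 × (22.1/16.398)^(-2.2399) = 37.873 mol.
C = m/V = 37.873/16.398 = 2.3097 mol/m³.

2.31 mol/m³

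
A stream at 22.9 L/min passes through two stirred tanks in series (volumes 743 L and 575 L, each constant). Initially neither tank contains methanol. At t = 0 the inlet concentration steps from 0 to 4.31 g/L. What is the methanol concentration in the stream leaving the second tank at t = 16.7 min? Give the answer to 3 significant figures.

0.503 g/L

Time constants: τᵢ = Vᵢ/Q for each well-mixed tank.
τ₁ = 743/22.9 = 32.445 min; τ₂ = 575/22.9 = 25.109 min.
Solving the cascade with C₁(0)=C₂(0)=0 gives C₂(t) = C_in[1 − (τ₁ e^(−t/τ₁) − τ₂ e^(−t/τ₂))/(τ₁ − τ₂)].
At t = 16.7: e^(−t/τ₁) = 0.59767, e^(−t/τ₂) = 0.51422.
C₂ = 4.31·[1 − (32.445·0.59767 − 25.109·0.51422)/(7.3362)] = 4.31·0.11671 = 0.50303 g/L.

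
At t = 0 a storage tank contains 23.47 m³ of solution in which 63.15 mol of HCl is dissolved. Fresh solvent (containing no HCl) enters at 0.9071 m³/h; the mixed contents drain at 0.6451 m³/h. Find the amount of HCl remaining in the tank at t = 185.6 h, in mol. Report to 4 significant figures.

Total volume: dV/dt = Q_in − Q_out = 0.262000 m³/h, so V(t) = 23.47 + 0.262000 t and V(185.6) = 72.0972 m³.
Solute balance: dm/dt = 0 − Q_out C = −Q_out m/V(t).
Separate: dm/m = −Q_out dt/V(t) ⇒ ln(m/m₀) = −(Q_out/(Q_in−Q_out)) ln(V/V₀).
m = m₀ (V₀/V)^(Q_out/(Q_in−Q_out)) = 63.15 × (23.47/72.0972)^(2.46221) = 3.98361 mol.

3.984 mol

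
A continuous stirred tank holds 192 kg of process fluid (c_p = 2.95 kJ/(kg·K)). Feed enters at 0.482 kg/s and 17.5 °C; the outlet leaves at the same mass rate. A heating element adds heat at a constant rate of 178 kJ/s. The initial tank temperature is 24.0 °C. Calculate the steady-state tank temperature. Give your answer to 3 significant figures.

M c_p dT/dt = ṁ c_p (T_in − T) + Q̇.
At steady state dT/dt = 0 ⇒ T_ss = T_in + Q̇/(ṁ c_p) = 17.5 + 178/(0.482·2.95) = 142.68 °C.

143 °C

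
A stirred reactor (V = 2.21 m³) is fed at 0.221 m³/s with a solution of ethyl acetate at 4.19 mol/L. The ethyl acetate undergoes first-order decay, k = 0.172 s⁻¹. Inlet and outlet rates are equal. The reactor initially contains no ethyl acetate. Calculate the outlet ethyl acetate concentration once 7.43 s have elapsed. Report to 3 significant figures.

Accumulation = in − out − consumed: V dC/dt = Q C_in − Q C − k V C.
dC/dt = (Q/V) C_in − (Q/V + k) C; effective rate a = Q/V + k = 0.10000 + 0.172 = 0.27200 s⁻¹.
C_ss = Q C_in/(Q + kV) = 1.5404 mol/L; C(t) = C_ss + (C₀ − C_ss) e^(−a t).
C(7.43) = 1.5404 + (-1.5404)·e^(−0.27200·7.43) = 1.5404 + (-1.5404)·0.13253 = 1.3363 mol/L.

1.34 mol/L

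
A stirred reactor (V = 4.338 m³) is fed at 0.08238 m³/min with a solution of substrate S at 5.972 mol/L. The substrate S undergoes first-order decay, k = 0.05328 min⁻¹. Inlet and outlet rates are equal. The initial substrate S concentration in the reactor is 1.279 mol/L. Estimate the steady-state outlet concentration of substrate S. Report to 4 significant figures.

1.569 mol/L

Species balance: V dC/dt = Q C_in − Q C − k V C.
At steady state: 0 = Q C_in − (Q + kV) C_ss, so C_ss = Q C_in/(Q + kV).
C_ss = 0.08238·5.972/(0.08238 + 0.05328·4.338) = 0.491973/0.313509 = 1.56925 mol/L.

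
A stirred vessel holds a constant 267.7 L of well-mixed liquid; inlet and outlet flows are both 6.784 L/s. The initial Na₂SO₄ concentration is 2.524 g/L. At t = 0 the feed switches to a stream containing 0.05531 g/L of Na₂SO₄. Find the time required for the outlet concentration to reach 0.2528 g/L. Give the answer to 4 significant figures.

Mass balance on the solute (V constant): V dC/dt = Q(C_in − C), so τ = V/Q = 39.4605 s.
C(t) = C_in + (C₀ − C_in) e^(−t/τ). Set C = 0.2528 and solve for t:
e^(−t/τ) = (C − C_in)/(C₀ − C_in) = (0.2528 − 0.05531)/(2.524 − 0.05531) = 0.0799979
t = −τ ln(…) = 39.4605 × 2.52575 = 99.6675 s.

99.67 s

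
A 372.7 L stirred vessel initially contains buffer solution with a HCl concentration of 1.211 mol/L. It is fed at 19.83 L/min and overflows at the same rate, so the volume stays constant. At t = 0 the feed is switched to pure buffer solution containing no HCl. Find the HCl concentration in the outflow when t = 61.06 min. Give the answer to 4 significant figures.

Transient balance on the dissolved component: V dC/dt = Q(C_in − C).
Rewrite as dC/dt + C/τ = C_in/τ, τ = V/Q = 18.7948 min.
Solution: C(t) = C_in + (C₀ − C_in) e^(−t/τ).
C(61.06) = 0 + (1.211 − 0)·e^(−61.06/18.7948) = 0 + (1.21100)·0.0388216 = 0.0470130 mol/L.

0.04701 mol/L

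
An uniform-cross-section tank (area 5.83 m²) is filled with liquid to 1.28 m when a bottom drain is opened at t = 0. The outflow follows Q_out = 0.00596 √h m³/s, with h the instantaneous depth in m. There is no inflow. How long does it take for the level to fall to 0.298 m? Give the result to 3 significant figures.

1150 s

Mass balance (ρ constant): A dh/dt = −0.00596 √h.
∫ h^(−1/2) dh = −(0.00596/A) ∫ dt, giving 2√h = 2√h₀ − (0.00596/A) t.
t = 2A(√h₀ − √h)/0.00596 = 2·5.83·(√1.28 − √0.298)/0.00596
  = 11.660 × (1.1314 − 0.54589) / 0.00596 = 1145.4 s.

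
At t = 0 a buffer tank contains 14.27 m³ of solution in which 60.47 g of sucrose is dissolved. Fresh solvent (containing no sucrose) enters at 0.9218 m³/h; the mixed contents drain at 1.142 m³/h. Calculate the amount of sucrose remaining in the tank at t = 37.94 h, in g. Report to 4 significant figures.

0.6284 g

Total volume: dV/dt = Q_in − Q_out = -0.220200 m³/h, so V(t) = 14.27 − 0.220200 t and V(37.94) = 5.91561 m³.
No sucrose enters, so dm/dt = −Q_out · (m/V).
dm/m = −Q_out dt/(V₀ − 0.220200 t); integrating gives ln(m/m₀) = −(Q_out/(Q_in−Q_out)) ln(V/V₀).
m = m₀ (V₀/V)^(Q_out/(Q_in−Q_out)) = 60.47 × (14.27/5.91561)^(-5.18619) = 0.628367 g.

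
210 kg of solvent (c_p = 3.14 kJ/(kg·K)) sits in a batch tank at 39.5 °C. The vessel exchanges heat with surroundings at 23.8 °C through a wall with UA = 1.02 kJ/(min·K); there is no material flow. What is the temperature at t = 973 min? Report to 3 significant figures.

27.3 °C

Unsteady energy balance on the tank contents: M c_p dT/dt = −UA(T − T_amb).
dT/dt = (T_ss − T)/τ with T_ss = T_amb = 23.800 °C, τ = M c_p/UA = 210·3.14/1.02 = 646.47 min.
Integrating: T(t) = T_ss + (T₀ − T_ss) e^(−t/τ).
T(973) = 23.800 + (15.700)·0.22200 = 27.285 °C.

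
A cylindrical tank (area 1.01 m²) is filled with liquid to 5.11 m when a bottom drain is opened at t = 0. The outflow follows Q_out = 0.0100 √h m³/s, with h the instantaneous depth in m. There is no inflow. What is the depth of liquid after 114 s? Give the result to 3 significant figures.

A dh/dt = −Q_out = −0.0100 √h.
This is separable: 2 d(√h)/dt = −0.0100/A, so √h = √h₀ − (0.0100/(2A)) t.
√h = √5.11 − 0.0100·114/(2·1.01) = 2.2605 − 0.56436 = 1.6962.
h = 1.6962² = 2.8770 m.

2.88 m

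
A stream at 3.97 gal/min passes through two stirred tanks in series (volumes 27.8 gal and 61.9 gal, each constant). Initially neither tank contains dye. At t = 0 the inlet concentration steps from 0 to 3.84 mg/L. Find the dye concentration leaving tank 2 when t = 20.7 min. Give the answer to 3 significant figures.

Species balance on tank i: dCᵢ/dt = (Cᵢ₋₁ − Cᵢ)/τᵢ with τᵢ = Vᵢ/Q.
τ₁ = 27.8/3.97 = 7.0025 min; τ₂ = 61.9/3.97 = 15.592 min.
Tank 1: C₁ = C_in(1 − e^(−t/τ₁)). Tank 2 (τ₁ ≠ τ₂): C₂ = C_in[1 − (τ₁ e^(−t/τ₁) − τ₂ e^(−t/τ₂))/(τ₁ − τ₂)].
At t = 20.7: e^(−t/τ₁) = 0.052022, e^(−t/τ₂) = 0.26511.
C₂ = 3.84·[1 − (7.0025·0.052022 − 15.592·0.26511)/(-8.5894)] = 3.84·0.56117 = 2.1549 mg/L.

2.15 mg/L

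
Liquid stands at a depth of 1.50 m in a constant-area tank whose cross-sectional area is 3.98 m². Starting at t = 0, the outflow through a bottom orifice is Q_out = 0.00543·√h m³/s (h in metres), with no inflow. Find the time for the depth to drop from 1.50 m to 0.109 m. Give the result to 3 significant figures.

1310 s

Unsteady balance on liquid volume: A dh/dt = −0.00543 √h.
This is separable: 2 d(√h)/dt = −0.00543/A, so √h = √h₀ − (0.00543/(2A)) t.
t = 2A(√h₀ − √h)/0.00543 = 2·3.98·(√1.50 − √0.109)/0.00543
  = 7.9600 × (1.2247 − 0.33015) / 0.00543 = 1311.4 s.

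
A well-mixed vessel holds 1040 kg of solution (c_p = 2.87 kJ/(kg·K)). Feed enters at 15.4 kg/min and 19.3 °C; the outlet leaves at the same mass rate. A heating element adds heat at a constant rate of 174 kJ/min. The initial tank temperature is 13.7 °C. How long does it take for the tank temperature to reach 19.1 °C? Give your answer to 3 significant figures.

56.4 min

Unsteady energy balance on the tank contents: M c_p dT/dt = ṁ c_p (T_in − T) + 174.
τ = M/ṁ = 67.532 min; T_ss = T_in + Q̇/(ṁ c_p) = 23.237 °C.
T(t) = T_ss + (T₀ − T_ss) e^(−t/τ). Set T = 19.1:
e^(−t/τ) = (19.1 − 23.237)/(13.7 − 23.237) = 0.43377
t = −67.532 · ln(0.43377) = 56.405 min.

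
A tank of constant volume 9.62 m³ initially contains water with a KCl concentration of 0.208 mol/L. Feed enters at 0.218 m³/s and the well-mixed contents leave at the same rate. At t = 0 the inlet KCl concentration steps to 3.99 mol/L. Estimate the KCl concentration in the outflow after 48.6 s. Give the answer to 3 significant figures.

Species balance on the tank: V dC/dt = Q(C_in − C).
Rewrite as dC/dt + C/τ = C_in/τ, τ = V/Q = 44.128 s.
Solution: C(t) = C_in + (C₀ − C_in) e^(−t/τ).
C(48.6) = 3.99 + (0.208 − 3.99)·e^(−48.6/44.128) = 3.99 + (-3.7820)·0.33243 = 2.7328 mol/L.

2.73 mol/L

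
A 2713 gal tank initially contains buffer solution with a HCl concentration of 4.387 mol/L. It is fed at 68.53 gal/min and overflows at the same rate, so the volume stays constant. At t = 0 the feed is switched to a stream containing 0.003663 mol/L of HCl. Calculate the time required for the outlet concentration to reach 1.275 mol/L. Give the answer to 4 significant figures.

Species balance: V dC/dt = Q(C_in − C) ⇒ τ = V/Q = 39.5885 min.
C(t) = C_in + (C₀ − C_in) e^(−t/τ). Set C = 1.275 and solve for t:
e^(−t/τ) = (C − C_in)/(C₀ − C_in) = (1.275 − 0.003663)/(4.387 − 0.003663) = 0.290039
t = −τ ln(…) = 39.5885 × 1.23774 = 49.0003 min.

49.00 min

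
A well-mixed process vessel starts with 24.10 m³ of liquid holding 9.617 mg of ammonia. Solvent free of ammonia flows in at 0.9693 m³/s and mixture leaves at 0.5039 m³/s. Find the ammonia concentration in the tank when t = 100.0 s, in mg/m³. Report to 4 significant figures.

Total volume: dV/dt = Q_in − Q_out = 0.465400 m³/s, so V(t) = 24.10 + 0.465400 t and V(100.0) = 70.6400 m³.
Solute balance: dm/dt = 0 − Q_out C = −Q_out m/V(t).
Separate: dm/m = −Q_out dt/V(t) ⇒ ln(m/m₀) = −(Q_out/(Q_in−Q_out)) ln(V/V₀).
m = m₀ (V₀/V)^(Q_out/(Q_in−Q_out)) = 9.617 × (24.10/70.6400)^(1.08272) = 3.00172 mg.
C = m/V = 3.00172/70.6400 = 0.0424933 mg/m³.

0.04249 mg/m³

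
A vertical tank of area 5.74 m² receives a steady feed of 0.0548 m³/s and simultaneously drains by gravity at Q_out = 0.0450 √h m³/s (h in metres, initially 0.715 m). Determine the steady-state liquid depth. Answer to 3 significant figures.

1.48 m

A dh/dt = Q_in − 0.0450 √h. Steady state requires inflow = outflow:
Q_in = 0.0450 √h_ss ⇒ √h_ss = 0.0548/0.0450 = 1.2178.
h_ss = 1.2178² = 1.4830 m. (Since h₀ = 0.715 m < h_ss, the level will rise toward this value.)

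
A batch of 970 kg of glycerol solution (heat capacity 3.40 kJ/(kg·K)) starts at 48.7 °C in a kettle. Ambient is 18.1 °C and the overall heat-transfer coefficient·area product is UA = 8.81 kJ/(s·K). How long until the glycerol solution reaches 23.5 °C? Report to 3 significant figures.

649 s

M c_p dT/dt = −UA(T − T_amb).
τ = M c_p/UA = 374.35 s; T_ss = T_amb = 18.100 °C.
T(t) = T_ss + (T₀ − T_ss)e^(−t/τ); set T = 23.5:
t = −τ ln[(T − T_ss)/(T₀ − T_ss)] = −374.35 · ln(0.17647) = 649.34 s.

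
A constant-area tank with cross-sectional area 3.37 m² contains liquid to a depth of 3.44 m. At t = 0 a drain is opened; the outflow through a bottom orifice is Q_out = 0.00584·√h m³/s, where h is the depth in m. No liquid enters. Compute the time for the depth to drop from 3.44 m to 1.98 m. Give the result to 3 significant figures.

517 s

A dh/dt = −Q_out = −0.00584 √h.
∫ h^(−1/2) dh = −(0.00584/A) ∫ dt, giving 2√h = 2√h₀ − (0.00584/A) t.
t = 2A(√h₀ − √h)/0.00584 = 2·3.37·(√3.44 − √1.98)/0.00584
  = 6.7400 × (1.8547 − 1.4071) / 0.00584 = 516.58 s.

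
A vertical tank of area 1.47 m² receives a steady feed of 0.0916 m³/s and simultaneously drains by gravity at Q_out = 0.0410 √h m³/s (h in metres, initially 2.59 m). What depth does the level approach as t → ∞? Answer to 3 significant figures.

Level balance: A dh/dt = 0.0916 − 0.0410 √h. Setting dh/dt = 0:
Q_in = 0.0410 √h_ss ⇒ √h_ss = 0.0916/0.0410 = 2.2341.
h_ss = 2.2341² = 4.9914 m. (Since h₀ = 2.59 m < h_ss, the level will rise toward this value.)

4.99 m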